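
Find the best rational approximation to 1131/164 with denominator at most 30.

Expand x = 1131/164 as a continued fraction with the Euclidean algorithm:
  1131 = 6*164 + 147, so a_0 = 6.
  164 = 1*147 + 17, so a_1 = 1.
  147 = 8*17 + 11, so a_2 = 8.
  17 = 1*11 + 6, so a_3 = 1.
  11 = 1*6 + 5, so a_4 = 1.
  6 = 1*5 + 1, so a_5 = 1.
  5 = 5*1 + 0, so a_6 = 5.
so x = [6; 1, 8, 1, 1, 1, 5].
Convergents (p_i = a_i*p_{i-1} + p_{i-2}, q_i = a_i*q_{i-1} + q_{i-2} with p_{-2}=0, p_{-1}=1, q_{-2}=1, q_{-1}=0), until the denominator exceeds 30:
  i=0: a_0=6, p_0 = 6*1 + 0 = 6, q_0 = 6*0 + 1 = 1.
  i=1: a_1=1, p_1 = 1*6 + 1 = 7, q_1 = 1*1 + 0 = 1.
  i=2: a_2=8, p_2 = 8*7 + 6 = 62, q_2 = 8*1 + 1 = 9.
  i=3: a_3=1, p_3 = 1*62 + 7 = 69, q_3 = 1*9 + 1 = 10.
  i=4: a_4=1, p_4 = 1*69 + 62 = 131, q_4 = 1*10 + 9 = 19.
  i=5: a_5=1, p_5 = 1*131 + 69 = 200, q_5 = 1*19 + 10 = 29.
  i=6: a_6=5, p_6 = 5*200 + 131 = 1131, q_6 = 5*29 + 19 = 164.
q_6 = 164 > 30, so the last convergent with denominator <= 30 is p_5/q_5 = 200/29.
The closest fraction with denominator <= 30 is either p_5/q_5 or the intermediate fraction (k*p_5 + p_4)/(k*q_5 + q_4) with the largest k >= 1 whose denominator stays <= 30; these approach x as k grows, and every other convergent or intermediate fraction in range is farther away.
Largest k: floor((30 - q_4)/q_5) = floor((30 - 19)/29) = 0.
Since k = 0, no intermediate fraction beyond p_5/q_5 has denominator <= 30, so the convergent 200/29 is the closest (its error is |1131*29 - 200*164|/(164*29) = 1/4756).

200/29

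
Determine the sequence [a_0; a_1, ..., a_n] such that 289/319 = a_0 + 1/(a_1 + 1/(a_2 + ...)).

[0; 1, 9, 1, 1, 1, 2, 1, 2]

Run the Euclidean algorithm on 289 and 319; the successive quotients are the partial quotients a_0, a_1, ... (each step inverts the fractional part left over by the previous one):
  289 = 0*319 + 289, so a_0 = 0.
  319 = 1*289 + 30, so a_1 = 1.
  289 = 9*30 + 19, so a_2 = 9.
  30 = 1*19 + 11, so a_3 = 1.
  19 = 1*11 + 8, so a_4 = 1.
  11 = 1*8 + 3, so a_5 = 1.
  8 = 2*3 + 2, so a_6 = 2.
  3 = 1*2 + 1, so a_7 = 1.
  2 = 2*1 + 0, so a_8 = 2.
The remainder reaches 0 after 9 divisions, so the expansion has 9 partial quotients, read off in order.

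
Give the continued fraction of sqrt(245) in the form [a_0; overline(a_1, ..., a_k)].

[15; overline(1, 1, 1, 7, 6, 7, 1, 1, 1, 30)]

Write x_i = (sqrt(245) + m_i)/d_i with (m_0, d_0) = (0, 1). a_0 = floor(sqrt(245)) = 15, since 15^2 = 225 <= 245 < 256 = 16^2.
Iterate m_{i+1} = d_i*a_i - m_i, d_{i+1} = (245 - m_{i+1}^2)/d_i, a_{i+1} = floor((a_0 + m_{i+1})/d_{i+1}):
  m_1 = 1*15 - 0 = 15, d_1 = (245 - 15^2)/1 = 20/1 = 20, a_1 = floor((15 + 15)/20) = 1.
  m_2 = 20*1 - 15 = 5, d_2 = (245 - 5^2)/20 = 220/20 = 11, a_2 = floor((15 + 5)/11) = 1.
  m_3 = 11*1 - 5 = 6, d_3 = (245 - 6^2)/11 = 209/11 = 19, a_3 = floor((15 + 6)/19) = 1.
  m_4 = 19*1 - 6 = 13, d_4 = (245 - 13^2)/19 = 76/19 = 4, a_4 = floor((15 + 13)/4) = 7.
  m_5 = 4*7 - 13 = 15, d_5 = (245 - 15^2)/4 = 20/4 = 5, a_5 = floor((15 + 15)/5) = 6.
  m_6 = 5*6 - 15 = 15, d_6 = (245 - 15^2)/5 = 20/5 = 4, a_6 = floor((15 + 15)/4) = 7.
  m_7 = 4*7 - 15 = 13, d_7 = (245 - 13^2)/4 = 76/4 = 19, a_7 = floor((15 + 13)/19) = 1.
  m_8 = 19*1 - 13 = 6, d_8 = (245 - 6^2)/19 = 209/19 = 11, a_8 = floor((15 + 6)/11) = 1.
  m_9 = 11*1 - 6 = 5, d_9 = (245 - 5^2)/11 = 220/11 = 20, a_9 = floor((15 + 5)/20) = 1.
  m_10 = 20*1 - 5 = 15, d_10 = (245 - 15^2)/20 = 20/20 = 1, a_10 = floor((15 + 15)/1) = 30.
  m_11 = 1*30 - 15 = 15, d_11 = (245 - 15^2)/1 = 20/1 = 20: (m_11, d_11) = (m_1, d_1) = (15, 20), so from here the quotients repeat a_1, ..., a_10; the period length is 10.
Hence the expansion of sqrt(245) is a_0 = 15 followed by the repeating block 1, 1, 1, 7, 6, 7, 1, 1, 1, 30 (period 10).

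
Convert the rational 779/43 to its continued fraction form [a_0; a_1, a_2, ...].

Run the Euclidean algorithm on 779 and 43; the successive quotients are the partial quotients a_0, a_1, ... (each step inverts the fractional part left over by the previous one):
  779 = 18*43 + 5, so a_0 = 18.
  43 = 8*5 + 3, so a_1 = 8.
  5 = 1*3 + 2, so a_2 = 1.
  3 = 1*2 + 1, so a_3 = 1.
  2 = 2*1 + 0, so a_4 = 2.
The remainder reaches 0 after 5 divisions, so the expansion has 5 partial quotients, read off in order.

[18; 8, 1, 1, 2]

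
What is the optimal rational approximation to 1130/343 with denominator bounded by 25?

56/17

Expand x = 1130/343 as a continued fraction with the Euclidean algorithm:
  1130 = 3*343 + 101, so a_0 = 3.
  343 = 3*101 + 40, so a_1 = 3.
  101 = 2*40 + 21, so a_2 = 2.
  40 = 1*21 + 19, so a_3 = 1.
  21 = 1*19 + 2, so a_4 = 1.
  19 = 9*2 + 1, so a_5 = 9.
  2 = 2*1 + 0, so a_6 = 2.
so x = [3; 3, 2, 1, 1, 9, 2].
Convergents (p_i = a_i*p_{i-1} + p_{i-2}, q_i = a_i*q_{i-1} + q_{i-2} with p_{-2}=0, p_{-1}=1, q_{-2}=1, q_{-1}=0), until the denominator exceeds 25:
  i=0: a_0=3, p_0 = 3*1 + 0 = 3, q_0 = 3*0 + 1 = 1.
  i=1: a_1=3, p_1 = 3*3 + 1 = 10, q_1 = 3*1 + 0 = 3.
  i=2: a_2=2, p_2 = 2*10 + 3 = 23, q_2 = 2*3 + 1 = 7.
  i=3: a_3=1, p_3 = 1*23 + 10 = 33, q_3 = 1*7 + 3 = 10.
  i=4: a_4=1, p_4 = 1*33 + 23 = 56, q_4 = 1*10 + 7 = 17.
  i=5: a_5=9, p_5 = 9*56 + 33 = 537, q_5 = 9*17 + 10 = 163.
q_5 = 163 > 25, so the last convergent with denominator <= 25 is p_4/q_4 = 56/17.
The closest fraction with denominator <= 25 is either p_4/q_4 or the intermediate fraction (k*p_4 + p_3)/(k*q_4 + q_3) with the largest k >= 1 whose denominator stays <= 25; these approach x as k grows, and every other convergent or intermediate fraction in range is farther away.
Largest k: floor((25 - q_3)/q_4) = floor((25 - 10)/17) = 0.
Since k = 0, no intermediate fraction beyond p_4/q_4 has denominator <= 25, so the convergent 56/17 is the closest (its error is |1130*17 - 56*343|/(343*17) = 2/5831).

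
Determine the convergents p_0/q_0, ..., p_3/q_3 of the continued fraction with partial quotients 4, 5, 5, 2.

4/1, 21/5, 109/26, 239/57

Using the convergent recurrence p_i = a_i*p_{i-1} + p_{i-2}, q_i = a_i*q_{i-1} + q_{i-2} with p_{-2}=0, p_{-1}=1, q_{-2}=1, q_{-1}=0:
  i=0: a_0=4, p_0 = 4*1 + 0 = 4, q_0 = 4*0 + 1 = 1.
  i=1: a_1=5, p_1 = 5*4 + 1 = 21, q_1 = 5*1 + 0 = 5.
  i=2: a_2=5, p_2 = 5*21 + 4 = 109, q_2 = 5*5 + 1 = 26.
  i=3: a_3=2, p_3 = 2*109 + 21 = 239, q_3 = 2*26 + 5 = 57.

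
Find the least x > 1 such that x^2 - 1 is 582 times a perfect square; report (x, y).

First expand sqrt(582) as a continued fraction. With x_i = (sqrt(582) + m_i)/d_i and (m_0, d_0) = (0, 1): a_0 = floor(sqrt(582)) = 24, since 24^2 = 576 <= 582 < 625 = 25^2.
Iterate m_{i+1} = d_i*a_i - m_i, d_{i+1} = (582 - m_{i+1}^2)/d_i, a_{i+1} = floor((a_0 + m_{i+1})/d_{i+1}):
  m_1 = 1*24 - 0 = 24, d_1 = (582 - 24^2)/1 = 6/1 = 6, a_1 = floor((24 + 24)/6) = 8.
  m_2 = 6*8 - 24 = 24, d_2 = (582 - 24^2)/6 = 6/6 = 1, a_2 = floor((24 + 24)/1) = 48.
  m_3 = 1*48 - 24 = 24, d_3 = (582 - 24^2)/1 = 6/1 = 6: (m_3, d_3) = (m_1, d_1) = (24, 6), so from here the quotients repeat a_1, a_2; the period length is 2.
So sqrt(582) = [24; (8, 48)] with period length k = 2.
k is even, so the fundamental solution of x^2 - 582y^2 = 1 is (p_{k-1}, q_{k-1}) = (p_1, q_1); compute convergents through index 1.
Convergents (p_i = a_i*p_{i-1} + p_{i-2}, q_i = a_i*q_{i-1} + q_{i-2} with p_{-2}=0, p_{-1}=1, q_{-2}=1, q_{-1}=0):
  i=0: a_0=24, p_0 = 24*1 + 0 = 24, q_0 = 24*0 + 1 = 1.
  i=1: a_1=8, p_1 = 8*24 + 1 = 193, q_1 = 8*1 + 0 = 8.
Check: 193^2 - 582*8^2 = 37249 - 37248 = 1, so (x, y) = (193, 8) solves the equation, and by the theorem it is the least positive solution.

(x, y) = (193, 8)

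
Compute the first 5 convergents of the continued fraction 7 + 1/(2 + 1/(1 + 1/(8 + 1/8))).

Using the convergent recurrence p_i = a_i*p_{i-1} + p_{i-2}, q_i = a_i*q_{i-1} + q_{i-2} with p_{-2}=0, p_{-1}=1, q_{-2}=1, q_{-1}=0:
  i=0: a_0=7, p_0 = 7*1 + 0 = 7, q_0 = 7*0 + 1 = 1.
  i=1: a_1=2, p_1 = 2*7 + 1 = 15, q_1 = 2*1 + 0 = 2.
  i=2: a_2=1, p_2 = 1*15 + 7 = 22, q_2 = 1*2 + 1 = 3.
  i=3: a_3=8, p_3 = 8*22 + 15 = 191, q_3 = 8*3 + 2 = 26.
  i=4: a_4=8, p_4 = 8*191 + 22 = 1550, q_4 = 8*26 + 3 = 211.

7/1, 15/2, 22/3, 191/26, 1550/211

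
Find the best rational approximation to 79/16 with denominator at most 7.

5/1

Expand x = 79/16 as a continued fraction with the Euclidean algorithm:
  79 = 4*16 + 15, so a_0 = 4.
  16 = 1*15 + 1, so a_1 = 1.
  15 = 15*1 + 0, so a_2 = 15.
so x = [4; 1, 15].
Convergents (p_i = a_i*p_{i-1} + p_{i-2}, q_i = a_i*q_{i-1} + q_{i-2} with p_{-2}=0, p_{-1}=1, q_{-2}=1, q_{-1}=0), until the denominator exceeds 7:
  i=0: a_0=4, p_0 = 4*1 + 0 = 4, q_0 = 4*0 + 1 = 1.
  i=1: a_1=1, p_1 = 1*4 + 1 = 5, q_1 = 1*1 + 0 = 1.
  i=2: a_2=15, p_2 = 15*5 + 4 = 79, q_2 = 15*1 + 1 = 16.
q_2 = 16 > 7, so the last convergent with denominator <= 7 is p_1/q_1 = 5/1.
The closest fraction with denominator <= 7 is either p_1/q_1 or the intermediate fraction (k*p_1 + p_0)/(k*q_1 + q_0) with the largest k >= 1 whose denominator stays <= 7; these approach x as k grows, and every other convergent or intermediate fraction in range is farther away.
Largest k: floor((7 - q_0)/q_1) = floor((7 - 1)/1) = 6.
That gives (6*5 + 4)/(6*1 + 1) = 34/7.
Compare the errors: |x - 5/1| = |79*1 - 5*16|/(16*1) = 1/16, and |x - 34/7| = |79*7 - 34*16|/(16*7) = 9/112.
Cross-multiplying, 1*112 = 112 < 144 = 9*16, so 1/16 is smaller: the convergent 5/1 is closer to x than 34/7.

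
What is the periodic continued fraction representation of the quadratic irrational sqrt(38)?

[6; (6, 12)]

Write x_i = (sqrt(38) + m_i)/d_i with (m_0, d_0) = (0, 1). a_0 = floor(sqrt(38)) = 6, since 6^2 = 36 <= 38 < 49 = 7^2.
Iterate m_{i+1} = d_i*a_i - m_i, d_{i+1} = (38 - m_{i+1}^2)/d_i, a_{i+1} = floor((a_0 + m_{i+1})/d_{i+1}):
  m_1 = 1*6 - 0 = 6, d_1 = (38 - 6^2)/1 = 2/1 = 2, a_1 = floor((6 + 6)/2) = 6.
  m_2 = 2*6 - 6 = 6, d_2 = (38 - 6^2)/2 = 2/2 = 1, a_2 = floor((6 + 6)/1) = 12.
  m_3 = 1*12 - 6 = 6, d_3 = (38 - 6^2)/1 = 2/1 = 2: (m_3, d_3) = (m_1, d_1) = (6, 2), so from here the quotients repeat a_1, a_2; the period length is 2.
Hence the expansion of sqrt(38) is a_0 = 6 followed by the repeating block 6, 12 (period 2).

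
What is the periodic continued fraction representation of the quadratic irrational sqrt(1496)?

[38; (1, 2, 9, 2, 1, 76)]

Write x_i = (sqrt(1496) + m_i)/d_i with (m_0, d_0) = (0, 1). a_0 = floor(sqrt(1496)) = 38, since 38^2 = 1444 <= 1496 < 1521 = 39^2.
Iterate m_{i+1} = d_i*a_i - m_i, d_{i+1} = (1496 - m_{i+1}^2)/d_i, a_{i+1} = floor((a_0 + m_{i+1})/d_{i+1}):
  m_1 = 1*38 - 0 = 38, d_1 = (1496 - 38^2)/1 = 52/1 = 52, a_1 = floor((38 + 38)/52) = 1.
  m_2 = 52*1 - 38 = 14, d_2 = (1496 - 14^2)/52 = 1300/52 = 25, a_2 = floor((38 + 14)/25) = 2.
  m_3 = 25*2 - 14 = 36, d_3 = (1496 - 36^2)/25 = 200/25 = 8, a_3 = floor((38 + 36)/8) = 9.
  m_4 = 8*9 - 36 = 36, d_4 = (1496 - 36^2)/8 = 200/8 = 25, a_4 = floor((38 + 36)/25) = 2.
  m_5 = 25*2 - 36 = 14, d_5 = (1496 - 14^2)/25 = 1300/25 = 52, a_5 = floor((38 + 14)/52) = 1.
  m_6 = 52*1 - 14 = 38, d_6 = (1496 - 38^2)/52 = 52/52 = 1, a_6 = floor((38 + 38)/1) = 76.
  m_7 = 1*76 - 38 = 38, d_7 = (1496 - 38^2)/1 = 52/1 = 52: (m_7, d_7) = (m_1, d_1) = (38, 52), so from here the quotients repeat a_1, ..., a_6; the period length is 6.
Hence the expansion of sqrt(1496) is a_0 = 38 followed by the repeating block 1, 2, 9, 2, 1, 76 (period 6).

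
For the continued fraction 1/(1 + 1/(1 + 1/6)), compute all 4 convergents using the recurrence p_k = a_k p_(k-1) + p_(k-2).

0/1, 1/1, 1/2, 7/13

Using the convergent recurrence p_i = a_i*p_{i-1} + p_{i-2}, q_i = a_i*q_{i-1} + q_{i-2} with p_{-2}=0, p_{-1}=1, q_{-2}=1, q_{-1}=0:
  i=0: a_0=0, p_0 = 0*1 + 0 = 0, q_0 = 0*0 + 1 = 1.
  i=1: a_1=1, p_1 = 1*0 + 1 = 1, q_1 = 1*1 + 0 = 1.
  i=2: a_2=1, p_2 = 1*1 + 0 = 1, q_2 = 1*1 + 1 = 2.
  i=3: a_3=6, p_3 = 6*1 + 1 = 7, q_3 = 6*2 + 1 = 13.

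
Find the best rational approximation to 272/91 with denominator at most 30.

3/1

Expand x = 272/91 as a continued fraction with the Euclidean algorithm:
  272 = 2*91 + 90, so a_0 = 2.
  91 = 1*90 + 1, so a_1 = 1.
  90 = 90*1 + 0, so a_2 = 90.
so x = [2; 1, 90].
Convergents (p_i = a_i*p_{i-1} + p_{i-2}, q_i = a_i*q_{i-1} + q_{i-2} with p_{-2}=0, p_{-1}=1, q_{-2}=1, q_{-1}=0), until the denominator exceeds 30:
  i=0: a_0=2, p_0 = 2*1 + 0 = 2, q_0 = 2*0 + 1 = 1.
  i=1: a_1=1, p_1 = 1*2 + 1 = 3, q_1 = 1*1 + 0 = 1.
  i=2: a_2=90, p_2 = 90*3 + 2 = 272, q_2 = 90*1 + 1 = 91.
q_2 = 91 > 30, so the last convergent with denominator <= 30 is p_1/q_1 = 3/1.
The closest fraction with denominator <= 30 is either p_1/q_1 or the intermediate fraction (k*p_1 + p_0)/(k*q_1 + q_0) with the largest k >= 1 whose denominator stays <= 30; these approach x as k grows, and every other convergent or intermediate fraction in range is farther away.
Largest k: floor((30 - q_0)/q_1) = floor((30 - 1)/1) = 29.
That gives (29*3 + 2)/(29*1 + 1) = 89/30.
Compare the errors: |x - 3/1| = |272*1 - 3*91|/(91*1) = 1/91, and |x - 89/30| = |272*30 - 89*91|/(91*30) = 61/2730.
Cross-multiplying, 1*2730 = 2730 < 5551 = 61*91, so 1/91 is smaller: the convergent 3/1 is closer to x than 89/30.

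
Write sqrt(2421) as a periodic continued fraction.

[49; (4, 1, 10, 7, 2, 10, 2, 7, 10, 1, 4, 98)]

Write x_i = (sqrt(2421) + m_i)/d_i with (m_0, d_0) = (0, 1). a_0 = floor(sqrt(2421)) = 49, since 49^2 = 2401 <= 2421 < 2500 = 50^2.
Iterate m_{i+1} = d_i*a_i - m_i, d_{i+1} = (2421 - m_{i+1}^2)/d_i, a_{i+1} = floor((a_0 + m_{i+1})/d_{i+1}):
  m_1 = 1*49 - 0 = 49, d_1 = (2421 - 49^2)/1 = 20/1 = 20, a_1 = floor((49 + 49)/20) = 4.
  m_2 = 20*4 - 49 = 31, d_2 = (2421 - 31^2)/20 = 1460/20 = 73, a_2 = floor((49 + 31)/73) = 1.
  m_3 = 73*1 - 31 = 42, d_3 = (2421 - 42^2)/73 = 657/73 = 9, a_3 = floor((49 + 42)/9) = 10.
  m_4 = 9*10 - 42 = 48, d_4 = (2421 - 48^2)/9 = 117/9 = 13, a_4 = floor((49 + 48)/13) = 7.
  m_5 = 13*7 - 48 = 43, d_5 = (2421 - 43^2)/13 = 572/13 = 44, a_5 = floor((49 + 43)/44) = 2.
  m_6 = 44*2 - 43 = 45, d_6 = (2421 - 45^2)/44 = 396/44 = 9, a_6 = floor((49 + 45)/9) = 10.
  m_7 = 9*10 - 45 = 45, d_7 = (2421 - 45^2)/9 = 396/9 = 44, a_7 = floor((49 + 45)/44) = 2.
  m_8 = 44*2 - 45 = 43, d_8 = (2421 - 43^2)/44 = 572/44 = 13, a_8 = floor((49 + 43)/13) = 7.
  m_9 = 13*7 - 43 = 48, d_9 = (2421 - 48^2)/13 = 117/13 = 9, a_9 = floor((49 + 48)/9) = 10.
  m_10 = 9*10 - 48 = 42, d_10 = (2421 - 42^2)/9 = 657/9 = 73, a_10 = floor((49 + 42)/73) = 1.
  m_11 = 73*1 - 42 = 31, d_11 = (2421 - 31^2)/73 = 1460/73 = 20, a_11 = floor((49 + 31)/20) = 4.
  m_12 = 20*4 - 31 = 49, d_12 = (2421 - 49^2)/20 = 20/20 = 1, a_12 = floor((49 + 49)/1) = 98.
  m_13 = 1*98 - 49 = 49, d_13 = (2421 - 49^2)/1 = 20/1 = 20: (m_13, d_13) = (m_1, d_1) = (49, 20), so from here the quotients repeat a_1, ..., a_12; the period length is 12.
Hence the expansion of sqrt(2421) is a_0 = 49 followed by the repeating block 4, 1, 10, 7, 2, 10, 2, 7, 10, 1, 4, 98 (period 12).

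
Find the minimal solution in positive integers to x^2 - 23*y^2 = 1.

First expand sqrt(23) as a continued fraction. With x_i = (sqrt(23) + m_i)/d_i and (m_0, d_0) = (0, 1): a_0 = floor(sqrt(23)) = 4, since 4^2 = 16 <= 23 < 25 = 5^2.
Iterate m_{i+1} = d_i*a_i - m_i, d_{i+1} = (23 - m_{i+1}^2)/d_i, a_{i+1} = floor((a_0 + m_{i+1})/d_{i+1}):
  m_1 = 1*4 - 0 = 4, d_1 = (23 - 4^2)/1 = 7/1 = 7, a_1 = floor((4 + 4)/7) = 1.
  m_2 = 7*1 - 4 = 3, d_2 = (23 - 3^2)/7 = 14/7 = 2, a_2 = floor((4 + 3)/2) = 3.
  m_3 = 2*3 - 3 = 3, d_3 = (23 - 3^2)/2 = 14/2 = 7, a_3 = floor((4 + 3)/7) = 1.
  m_4 = 7*1 - 3 = 4, d_4 = (23 - 4^2)/7 = 7/7 = 1, a_4 = floor((4 + 4)/1) = 8.
  m_5 = 1*8 - 4 = 4, d_5 = (23 - 4^2)/1 = 7/1 = 7: (m_5, d_5) = (m_1, d_1) = (4, 7), so from here the quotients repeat a_1, ..., a_4; the period length is 4.
So sqrt(23) = [4; (1, 3, 1, 8)] with period length k = 4.
k is even, so the fundamental solution of x^2 - 23y^2 = 1 is (p_{k-1}, q_{k-1}) = (p_3, q_3); compute convergents through index 3.
Convergents (p_i = a_i*p_{i-1} + p_{i-2}, q_i = a_i*q_{i-1} + q_{i-2} with p_{-2}=0, p_{-1}=1, q_{-2}=1, q_{-1}=0):
  i=0: a_0=4, p_0 = 4*1 + 0 = 4, q_0 = 4*0 + 1 = 1.
  i=1: a_1=1, p_1 = 1*4 + 1 = 5, q_1 = 1*1 + 0 = 1.
  i=2: a_2=3, p_2 = 3*5 + 4 = 19, q_2 = 3*1 + 1 = 4.
  i=3: a_3=1, p_3 = 1*19 + 5 = 24, q_3 = 1*4 + 1 = 5.
Check: 24^2 - 23*5^2 = 576 - 575 = 1, so (x, y) = (24, 5) solves the equation, and by the theorem it is the least positive solution.

(x, y) = (24, 5)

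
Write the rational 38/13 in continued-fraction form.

Run the Euclidean algorithm on 38 and 13; the successive quotients are the partial quotients a_0, a_1, ... (each step inverts the fractional part left over by the previous one):
  38 = 2*13 + 12, so a_0 = 2.
  13 = 1*12 + 1, so a_1 = 1.
  12 = 12*1 + 0, so a_2 = 12.
The remainder reaches 0 after 3 divisions, so the expansion has 3 partial quotients, read off in order.

[2; 1, 12]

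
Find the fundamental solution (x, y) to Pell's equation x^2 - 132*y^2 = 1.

(x, y) = (23, 2)

First expand sqrt(132) as a continued fraction. With x_i = (sqrt(132) + m_i)/d_i and (m_0, d_0) = (0, 1): a_0 = floor(sqrt(132)) = 11, since 11^2 = 121 <= 132 < 144 = 12^2.
Iterate m_{i+1} = d_i*a_i - m_i, d_{i+1} = (132 - m_{i+1}^2)/d_i, a_{i+1} = floor((a_0 + m_{i+1})/d_{i+1}):
  m_1 = 1*11 - 0 = 11, d_1 = (132 - 11^2)/1 = 11/1 = 11, a_1 = floor((11 + 11)/11) = 2.
  m_2 = 11*2 - 11 = 11, d_2 = (132 - 11^2)/11 = 11/11 = 1, a_2 = floor((11 + 11)/1) = 22.
  m_3 = 1*22 - 11 = 11, d_3 = (132 - 11^2)/1 = 11/1 = 11: (m_3, d_3) = (m_1, d_1) = (11, 11), so from here the quotients repeat a_1, a_2; the period length is 2.
So sqrt(132) = [11; (2, 22)] with period length k = 2.
k is even, so the fundamental solution of x^2 - 132y^2 = 1 is (p_{k-1}, q_{k-1}) = (p_1, q_1); compute convergents through index 1.
Convergents (p_i = a_i*p_{i-1} + p_{i-2}, q_i = a_i*q_{i-1} + q_{i-2} with p_{-2}=0, p_{-1}=1, q_{-2}=1, q_{-1}=0):
  i=0: a_0=11, p_0 = 11*1 + 0 = 11, q_0 = 11*0 + 1 = 1.
  i=1: a_1=2, p_1 = 2*11 + 1 = 23, q_1 = 2*1 + 0 = 2.
Check: 23^2 - 132*2^2 = 529 - 528 = 1, so (x, y) = (23, 2) solves the equation, and by the theorem it is the least positive solution.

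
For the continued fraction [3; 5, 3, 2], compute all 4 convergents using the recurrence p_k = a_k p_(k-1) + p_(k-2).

Using the convergent recurrence p_i = a_i*p_{i-1} + p_{i-2}, q_i = a_i*q_{i-1} + q_{i-2} with p_{-2}=0, p_{-1}=1, q_{-2}=1, q_{-1}=0:
  i=0: a_0=3, p_0 = 3*1 + 0 = 3, q_0 = 3*0 + 1 = 1.
  i=1: a_1=5, p_1 = 5*3 + 1 = 16, q_1 = 5*1 + 0 = 5.
  i=2: a_2=3, p_2 = 3*16 + 3 = 51, q_2 = 3*5 + 1 = 16.
  i=3: a_3=2, p_3 = 2*51 + 16 = 118, q_3 = 2*16 + 5 = 37.

3/1, 16/5, 51/16, 118/37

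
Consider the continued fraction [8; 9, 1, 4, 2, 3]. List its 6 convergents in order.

Using the convergent recurrence p_i = a_i*p_{i-1} + p_{i-2}, q_i = a_i*q_{i-1} + q_{i-2} with p_{-2}=0, p_{-1}=1, q_{-2}=1, q_{-1}=0:
  i=0: a_0=8, p_0 = 8*1 + 0 = 8, q_0 = 8*0 + 1 = 1.
  i=1: a_1=9, p_1 = 9*8 + 1 = 73, q_1 = 9*1 + 0 = 9.
  i=2: a_2=1, p_2 = 1*73 + 8 = 81, q_2 = 1*9 + 1 = 10.
  i=3: a_3=4, p_3 = 4*81 + 73 = 397, q_3 = 4*10 + 9 = 49.
  i=4: a_4=2, p_4 = 2*397 + 81 = 875, q_4 = 2*49 + 10 = 108.
  i=5: a_5=3, p_5 = 3*875 + 397 = 3022, q_5 = 3*108 + 49 = 373.

8/1, 73/9, 81/10, 397/49, 875/108, 3022/373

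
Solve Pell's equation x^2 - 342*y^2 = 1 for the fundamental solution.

First expand sqrt(342) as a continued fraction. With x_i = (sqrt(342) + m_i)/d_i and (m_0, d_0) = (0, 1): a_0 = floor(sqrt(342)) = 18, since 18^2 = 324 <= 342 < 361 = 19^2.
Iterate m_{i+1} = d_i*a_i - m_i, d_{i+1} = (342 - m_{i+1}^2)/d_i, a_{i+1} = floor((a_0 + m_{i+1})/d_{i+1}):
  m_1 = 1*18 - 0 = 18, d_1 = (342 - 18^2)/1 = 18/1 = 18, a_1 = floor((18 + 18)/18) = 2.
  m_2 = 18*2 - 18 = 18, d_2 = (342 - 18^2)/18 = 18/18 = 1, a_2 = floor((18 + 18)/1) = 36.
  m_3 = 1*36 - 18 = 18, d_3 = (342 - 18^2)/1 = 18/1 = 18: (m_3, d_3) = (m_1, d_1) = (18, 18), so from here the quotients repeat a_1, a_2; the period length is 2.
So sqrt(342) = [18; (2, 36)] with period length k = 2.
k is even, so the fundamental solution of x^2 - 342y^2 = 1 is (p_{k-1}, q_{k-1}) = (p_1, q_1); compute convergents through index 1.
Convergents (p_i = a_i*p_{i-1} + p_{i-2}, q_i = a_i*q_{i-1} + q_{i-2} with p_{-2}=0, p_{-1}=1, q_{-2}=1, q_{-1}=0):
  i=0: a_0=18, p_0 = 18*1 + 0 = 18, q_0 = 18*0 + 1 = 1.
  i=1: a_1=2, p_1 = 2*18 + 1 = 37, q_1 = 2*1 + 0 = 2.
Check: 37^2 - 342*2^2 = 1369 - 1368 = 1, so (x, y) = (37, 2) solves the equation, and by the theorem it is the least positive solution.

(x, y) = (37, 2)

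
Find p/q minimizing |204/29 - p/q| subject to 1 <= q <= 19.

Expand x = 204/29 as a continued fraction with the Euclidean algorithm:
  204 = 7*29 + 1, so a_0 = 7.
  29 = 29*1 + 0, so a_1 = 29.
so x = [7; 29].
Convergents (p_i = a_i*p_{i-1} + p_{i-2}, q_i = a_i*q_{i-1} + q_{i-2} with p_{-2}=0, p_{-1}=1, q_{-2}=1, q_{-1}=0), until the denominator exceeds 19:
  i=0: a_0=7, p_0 = 7*1 + 0 = 7, q_0 = 7*0 + 1 = 1.
  i=1: a_1=29, p_1 = 29*7 + 1 = 204, q_1 = 29*1 + 0 = 29.
q_1 = 29 > 19, so the last convergent with denominator <= 19 is p_0/q_0 = 7/1.
The closest fraction with denominator <= 19 is either p_0/q_0 or the intermediate fraction (k*p_0 + p_{-1})/(k*q_0 + q_{-1}) with the largest k >= 1 whose denominator stays <= 19; these approach x as k grows, and every other convergent or intermediate fraction in range is farther away.
Largest k: floor((19 - q_{-1})/q_0) = floor((19 - 0)/1) = 19 (using the seeds p_{-1} = 1, q_{-1} = 0).
That gives (19*7 + 1)/(19*1 + 0) = 134/19.
Compare the errors: |x - 7/1| = |204*1 - 7*29|/(29*1) = 1/29, and |x - 134/19| = |204*19 - 134*29|/(29*19) = 10/551.
Cross-multiplying, 10*29 = 290 < 551 = 1*551, so 10/551 is smaller: the intermediate fraction 134/19 is closer to x than 7/1.

134/19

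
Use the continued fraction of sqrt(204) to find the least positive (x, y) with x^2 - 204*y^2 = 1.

First expand sqrt(204) as a continued fraction. With x_i = (sqrt(204) + m_i)/d_i and (m_0, d_0) = (0, 1): a_0 = floor(sqrt(204)) = 14, since 14^2 = 196 <= 204 < 225 = 15^2.
Iterate m_{i+1} = d_i*a_i - m_i, d_{i+1} = (204 - m_{i+1}^2)/d_i, a_{i+1} = floor((a_0 + m_{i+1})/d_{i+1}):
  m_1 = 1*14 - 0 = 14, d_1 = (204 - 14^2)/1 = 8/1 = 8, a_1 = floor((14 + 14)/8) = 3.
  m_2 = 8*3 - 14 = 10, d_2 = (204 - 10^2)/8 = 104/8 = 13, a_2 = floor((14 + 10)/13) = 1.
  m_3 = 13*1 - 10 = 3, d_3 = (204 - 3^2)/13 = 195/13 = 15, a_3 = floor((14 + 3)/15) = 1.
  m_4 = 15*1 - 3 = 12, d_4 = (204 - 12^2)/15 = 60/15 = 4, a_4 = floor((14 + 12)/4) = 6.
  m_5 = 4*6 - 12 = 12, d_5 = (204 - 12^2)/4 = 60/4 = 15, a_5 = floor((14 + 12)/15) = 1.
  m_6 = 15*1 - 12 = 3, d_6 = (204 - 3^2)/15 = 195/15 = 13, a_6 = floor((14 + 3)/13) = 1.
  m_7 = 13*1 - 3 = 10, d_7 = (204 - 10^2)/13 = 104/13 = 8, a_7 = floor((14 + 10)/8) = 3.
  m_8 = 8*3 - 10 = 14, d_8 = (204 - 14^2)/8 = 8/8 = 1, a_8 = floor((14 + 14)/1) = 28.
  m_9 = 1*28 - 14 = 14, d_9 = (204 - 14^2)/1 = 8/1 = 8: (m_9, d_9) = (m_1, d_1) = (14, 8), so from here the quotients repeat a_1, ..., a_8; the period length is 8.
So sqrt(204) = [14; (3, 1, 1, 6, 1, 1, 3, 28)] with period length k = 8.
k is even, so the fundamental solution of x^2 - 204y^2 = 1 is (p_{k-1}, q_{k-1}) = (p_7, q_7); compute convergents through index 7.
Convergents (p_i = a_i*p_{i-1} + p_{i-2}, q_i = a_i*q_{i-1} + q_{i-2} with p_{-2}=0, p_{-1}=1, q_{-2}=1, q_{-1}=0):
  i=0: a_0=14, p_0 = 14*1 + 0 = 14, q_0 = 14*0 + 1 = 1.
  i=1: a_1=3, p_1 = 3*14 + 1 = 43, q_1 = 3*1 + 0 = 3.
  i=2: a_2=1, p_2 = 1*43 + 14 = 57, q_2 = 1*3 + 1 = 4.
  i=3: a_3=1, p_3 = 1*57 + 43 = 100, q_3 = 1*4 + 3 = 7.
  i=4: a_4=6, p_4 = 6*100 + 57 = 657, q_4 = 6*7 + 4 = 46.
  i=5: a_5=1, p_5 = 1*657 + 100 = 757, q_5 = 1*46 + 7 = 53.
  i=6: a_6=1, p_6 = 1*757 + 657 = 1414, q_6 = 1*53 + 46 = 99.
  i=7: a_7=3, p_7 = 3*1414 + 757 = 4999, q_7 = 3*99 + 53 = 350.
Check: 4999^2 - 204*350^2 = 24990001 - 24990000 = 1, so (x, y) = (4999, 350) solves the equation, and by the theorem it is the least positive solution.

(x, y) = (4999, 350)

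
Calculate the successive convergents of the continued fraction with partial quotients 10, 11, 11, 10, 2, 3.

10/1, 111/11, 1231/122, 12421/1231, 26073/2584, 90640/8983

Using the convergent recurrence p_i = a_i*p_{i-1} + p_{i-2}, q_i = a_i*q_{i-1} + q_{i-2} with p_{-2}=0, p_{-1}=1, q_{-2}=1, q_{-1}=0:
  i=0: a_0=10, p_0 = 10*1 + 0 = 10, q_0 = 10*0 + 1 = 1.
  i=1: a_1=11, p_1 = 11*10 + 1 = 111, q_1 = 11*1 + 0 = 11.
  i=2: a_2=11, p_2 = 11*111 + 10 = 1231, q_2 = 11*11 + 1 = 122.
  i=3: a_3=10, p_3 = 10*1231 + 111 = 12421, q_3 = 10*122 + 11 = 1231.
  i=4: a_4=2, p_4 = 2*12421 + 1231 = 26073, q_4 = 2*1231 + 122 = 2584.
  i=5: a_5=3, p_5 = 3*26073 + 12421 = 90640, q_5 = 3*2584 + 1231 = 8983.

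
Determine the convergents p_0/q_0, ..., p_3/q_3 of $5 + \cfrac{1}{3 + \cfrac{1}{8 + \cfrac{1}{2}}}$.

Using the convergent recurrence p_i = a_i*p_{i-1} + p_{i-2}, q_i = a_i*q_{i-1} + q_{i-2} with p_{-2}=0, p_{-1}=1, q_{-2}=1, q_{-1}=0:
  i=0: a_0=5, p_0 = 5*1 + 0 = 5, q_0 = 5*0 + 1 = 1.
  i=1: a_1=3, p_1 = 3*5 + 1 = 16, q_1 = 3*1 + 0 = 3.
  i=2: a_2=8, p_2 = 8*16 + 5 = 133, q_2 = 8*3 + 1 = 25.
  i=3: a_3=2, p_3 = 2*133 + 16 = 282, q_3 = 2*25 + 3 = 53.

5/1, 16/3, 133/25, 282/53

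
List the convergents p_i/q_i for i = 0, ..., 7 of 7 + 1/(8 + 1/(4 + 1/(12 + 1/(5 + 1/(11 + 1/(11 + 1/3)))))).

Using the convergent recurrence p_i = a_i*p_{i-1} + p_{i-2}, q_i = a_i*q_{i-1} + q_{i-2} with p_{-2}=0, p_{-1}=1, q_{-2}=1, q_{-1}=0:
  i=0: a_0=7, p_0 = 7*1 + 0 = 7, q_0 = 7*0 + 1 = 1.
  i=1: a_1=8, p_1 = 8*7 + 1 = 57, q_1 = 8*1 + 0 = 8.
  i=2: a_2=4, p_2 = 4*57 + 7 = 235, q_2 = 4*8 + 1 = 33.
  i=3: a_3=12, p_3 = 12*235 + 57 = 2877, q_3 = 12*33 + 8 = 404.
  i=4: a_4=5, p_4 = 5*2877 + 235 = 14620, q_4 = 5*404 + 33 = 2053.
  i=5: a_5=11, p_5 = 11*14620 + 2877 = 163697, q_5 = 11*2053 + 404 = 22987.
  i=6: a_6=11, p_6 = 11*163697 + 14620 = 1815287, q_6 = 11*22987 + 2053 = 254910.
  i=7: a_7=3, p_7 = 3*1815287 + 163697 = 5609558, q_7 = 3*254910 + 22987 = 787717.

7/1, 57/8, 235/33, 2877/404, 14620/2053, 163697/22987, 1815287/254910, 5609558/787717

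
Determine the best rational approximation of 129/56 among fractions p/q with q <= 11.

Expand x = 129/56 as a continued fraction with the Euclidean algorithm:
  129 = 2*56 + 17, so a_0 = 2.
  56 = 3*17 + 5, so a_1 = 3.
  17 = 3*5 + 2, so a_2 = 3.
  5 = 2*2 + 1, so a_3 = 2.
  2 = 2*1 + 0, so a_4 = 2.
so x = [2; 3, 3, 2, 2].
Convergents (p_i = a_i*p_{i-1} + p_{i-2}, q_i = a_i*q_{i-1} + q_{i-2} with p_{-2}=0, p_{-1}=1, q_{-2}=1, q_{-1}=0), until the denominator exceeds 11:
  i=0: a_0=2, p_0 = 2*1 + 0 = 2, q_0 = 2*0 + 1 = 1.
  i=1: a_1=3, p_1 = 3*2 + 1 = 7, q_1 = 3*1 + 0 = 3.
  i=2: a_2=3, p_2 = 3*7 + 2 = 23, q_2 = 3*3 + 1 = 10.
  i=3: a_3=2, p_3 = 2*23 + 7 = 53, q_3 = 2*10 + 3 = 23.
q_3 = 23 > 11, so the last convergent with denominator <= 11 is p_2/q_2 = 23/10.
The closest fraction with denominator <= 11 is either p_2/q_2 or the intermediate fraction (k*p_2 + p_1)/(k*q_2 + q_1) with the largest k >= 1 whose denominator stays <= 11; these approach x as k grows, and every other convergent or intermediate fraction in range is farther away.
Largest k: floor((11 - q_1)/q_2) = floor((11 - 3)/10) = 0.
Since k = 0, no intermediate fraction beyond p_2/q_2 has denominator <= 11, so the convergent 23/10 is the closest (its error is |129*10 - 23*56|/(56*10) = 2/560).

23/10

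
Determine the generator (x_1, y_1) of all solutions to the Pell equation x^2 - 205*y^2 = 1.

(x, y) = (39689, 2772)

First expand sqrt(205) as a continued fraction. With x_i = (sqrt(205) + m_i)/d_i and (m_0, d_0) = (0, 1): a_0 = floor(sqrt(205)) = 14, since 14^2 = 196 <= 205 < 225 = 15^2.
Iterate m_{i+1} = d_i*a_i - m_i, d_{i+1} = (205 - m_{i+1}^2)/d_i, a_{i+1} = floor((a_0 + m_{i+1})/d_{i+1}):
  m_1 = 1*14 - 0 = 14, d_1 = (205 - 14^2)/1 = 9/1 = 9, a_1 = floor((14 + 14)/9) = 3.
  m_2 = 9*3 - 14 = 13, d_2 = (205 - 13^2)/9 = 36/9 = 4, a_2 = floor((14 + 13)/4) = 6.
  m_3 = 4*6 - 13 = 11, d_3 = (205 - 11^2)/4 = 84/4 = 21, a_3 = floor((14 + 11)/21) = 1.
  m_4 = 21*1 - 11 = 10, d_4 = (205 - 10^2)/21 = 105/21 = 5, a_4 = floor((14 + 10)/5) = 4.
  m_5 = 5*4 - 10 = 10, d_5 = (205 - 10^2)/5 = 105/5 = 21, a_5 = floor((14 + 10)/21) = 1.
  m_6 = 21*1 - 10 = 11, d_6 = (205 - 11^2)/21 = 84/21 = 4, a_6 = floor((14 + 11)/4) = 6.
  m_7 = 4*6 - 11 = 13, d_7 = (205 - 13^2)/4 = 36/4 = 9, a_7 = floor((14 + 13)/9) = 3.
  m_8 = 9*3 - 13 = 14, d_8 = (205 - 14^2)/9 = 9/9 = 1, a_8 = floor((14 + 14)/1) = 28.
  m_9 = 1*28 - 14 = 14, d_9 = (205 - 14^2)/1 = 9/1 = 9: (m_9, d_9) = (m_1, d_1) = (14, 9), so from here the quotients repeat a_1, ..., a_8; the period length is 8.
So sqrt(205) = [14; (3, 6, 1, 4, 1, 6, 3, 28)] with period length k = 8.
k is even, so the fundamental solution of x^2 - 205y^2 = 1 is (p_{k-1}, q_{k-1}) = (p_7, q_7); compute convergents through index 7.
Convergents (p_i = a_i*p_{i-1} + p_{i-2}, q_i = a_i*q_{i-1} + q_{i-2} with p_{-2}=0, p_{-1}=1, q_{-2}=1, q_{-1}=0):
  i=0: a_0=14, p_0 = 14*1 + 0 = 14, q_0 = 14*0 + 1 = 1.
  i=1: a_1=3, p_1 = 3*14 + 1 = 43, q_1 = 3*1 + 0 = 3.
  i=2: a_2=6, p_2 = 6*43 + 14 = 272, q_2 = 6*3 + 1 = 19.
  i=3: a_3=1, p_3 = 1*272 + 43 = 315, q_3 = 1*19 + 3 = 22.
  i=4: a_4=4, p_4 = 4*315 + 272 = 1532, q_4 = 4*22 + 19 = 107.
  i=5: a_5=1, p_5 = 1*1532 + 315 = 1847, q_5 = 1*107 + 22 = 129.
  i=6: a_6=6, p_6 = 6*1847 + 1532 = 12614, q_6 = 6*129 + 107 = 881.
  i=7: a_7=3, p_7 = 3*12614 + 1847 = 39689, q_7 = 3*881 + 129 = 2772.
Check: 39689^2 - 205*2772^2 = 1575216721 - 1575216720 = 1, so (x, y) = (39689, 2772) solves the equation, and by the theorem it is the least positive solution.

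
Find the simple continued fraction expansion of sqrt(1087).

Write x_i = (sqrt(1087) + m_i)/d_i with (m_0, d_0) = (0, 1). a_0 = floor(sqrt(1087)) = 32, since 32^2 = 1024 <= 1087 < 1089 = 33^2.
Iterate m_{i+1} = d_i*a_i - m_i, d_{i+1} = (1087 - m_{i+1}^2)/d_i, a_{i+1} = floor((a_0 + m_{i+1})/d_{i+1}):
  m_1 = 1*32 - 0 = 32, d_1 = (1087 - 32^2)/1 = 63/1 = 63, a_1 = floor((32 + 32)/63) = 1.
  m_2 = 63*1 - 32 = 31, d_2 = (1087 - 31^2)/63 = 126/63 = 2, a_2 = floor((32 + 31)/2) = 31.
  m_3 = 2*31 - 31 = 31, d_3 = (1087 - 31^2)/2 = 126/2 = 63, a_3 = floor((32 + 31)/63) = 1.
  m_4 = 63*1 - 31 = 32, d_4 = (1087 - 32^2)/63 = 63/63 = 1, a_4 = floor((32 + 32)/1) = 64.
  m_5 = 1*64 - 32 = 32, d_5 = (1087 - 32^2)/1 = 63/1 = 63: (m_5, d_5) = (m_1, d_1) = (32, 63), so from here the quotients repeat a_1, ..., a_4; the period length is 4.
Hence the expansion of sqrt(1087) is a_0 = 32 followed by the repeating block 1, 31, 1, 64 (period 4).

[32; (1, 31, 1, 64)]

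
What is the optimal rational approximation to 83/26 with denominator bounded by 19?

Expand x = 83/26 as a continued fraction with the Euclidean algorithm:
  83 = 3*26 + 5, so a_0 = 3.
  26 = 5*5 + 1, so a_1 = 5.
  5 = 5*1 + 0, so a_2 = 5.
so x = [3; 5, 5].
Convergents (p_i = a_i*p_{i-1} + p_{i-2}, q_i = a_i*q_{i-1} + q_{i-2} with p_{-2}=0, p_{-1}=1, q_{-2}=1, q_{-1}=0), until the denominator exceeds 19:
  i=0: a_0=3, p_0 = 3*1 + 0 = 3, q_0 = 3*0 + 1 = 1.
  i=1: a_1=5, p_1 = 5*3 + 1 = 16, q_1 = 5*1 + 0 = 5.
  i=2: a_2=5, p_2 = 5*16 + 3 = 83, q_2 = 5*5 + 1 = 26.
q_2 = 26 > 19, so the last convergent with denominator <= 19 is p_1/q_1 = 16/5.
The closest fraction with denominator <= 19 is either p_1/q_1 or the intermediate fraction (k*p_1 + p_0)/(k*q_1 + q_0) with the largest k >= 1 whose denominator stays <= 19; these approach x as k grows, and every other convergent or intermediate fraction in range is farther away.
Largest k: floor((19 - q_0)/q_1) = floor((19 - 1)/5) = 3.
That gives (3*16 + 3)/(3*5 + 1) = 51/16.
Compare the errors: |x - 16/5| = |83*5 - 16*26|/(26*5) = 1/130, and |x - 51/16| = |83*16 - 51*26|/(26*16) = 2/416.
Cross-multiplying, 2*130 = 260 < 416 = 1*416, so 2/416 is smaller: the intermediate fraction 51/16 is closer to x than 16/5.

51/16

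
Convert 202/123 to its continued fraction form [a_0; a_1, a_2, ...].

[1; 1, 1, 1, 3, 1, 8]

Run the Euclidean algorithm on 202 and 123; the successive quotients are the partial quotients a_0, a_1, ... (each step inverts the fractional part left over by the previous one):
  202 = 1*123 + 79, so a_0 = 1.
  123 = 1*79 + 44, so a_1 = 1.
  79 = 1*44 + 35, so a_2 = 1.
  44 = 1*35 + 9, so a_3 = 1.
  35 = 3*9 + 8, so a_4 = 3.
  9 = 1*8 + 1, so a_5 = 1.
  8 = 8*1 + 0, so a_6 = 8.
The remainder reaches 0 after 7 divisions, so the expansion has 7 partial quotients, read off in order.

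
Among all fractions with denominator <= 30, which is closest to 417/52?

Expand x = 417/52 as a continued fraction with the Euclidean algorithm:
  417 = 8*52 + 1, so a_0 = 8.
  52 = 52*1 + 0, so a_1 = 52.
so x = [8; 52].
Convergents (p_i = a_i*p_{i-1} + p_{i-2}, q_i = a_i*q_{i-1} + q_{i-2} with p_{-2}=0, p_{-1}=1, q_{-2}=1, q_{-1}=0), until the denominator exceeds 30:
  i=0: a_0=8, p_0 = 8*1 + 0 = 8, q_0 = 8*0 + 1 = 1.
  i=1: a_1=52, p_1 = 52*8 + 1 = 417, q_1 = 52*1 + 0 = 52.
q_1 = 52 > 30, so the last convergent with denominator <= 30 is p_0/q_0 = 8/1.
The closest fraction with denominator <= 30 is either p_0/q_0 or the intermediate fraction (k*p_0 + p_{-1})/(k*q_0 + q_{-1}) with the largest k >= 1 whose denominator stays <= 30; these approach x as k grows, and every other convergent or intermediate fraction in range is farther away.
Largest k: floor((30 - q_{-1})/q_0) = floor((30 - 0)/1) = 30 (using the seeds p_{-1} = 1, q_{-1} = 0).
That gives (30*8 + 1)/(30*1 + 0) = 241/30.
Compare the errors: |x - 8/1| = |417*1 - 8*52|/(52*1) = 1/52, and |x - 241/30| = |417*30 - 241*52|/(52*30) = 22/1560.
Cross-multiplying, 22*52 = 1144 < 1560 = 1*1560, so 22/1560 is smaller: the intermediate fraction 241/30 is closer to x than 8/1.

241/30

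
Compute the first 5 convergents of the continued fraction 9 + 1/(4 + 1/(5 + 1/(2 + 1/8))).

9/1, 37/4, 194/21, 425/46, 3594/389

Using the convergent recurrence p_i = a_i*p_{i-1} + p_{i-2}, q_i = a_i*q_{i-1} + q_{i-2} with p_{-2}=0, p_{-1}=1, q_{-2}=1, q_{-1}=0:
  i=0: a_0=9, p_0 = 9*1 + 0 = 9, q_0 = 9*0 + 1 = 1.
  i=1: a_1=4, p_1 = 4*9 + 1 = 37, q_1 = 4*1 + 0 = 4.
  i=2: a_2=5, p_2 = 5*37 + 9 = 194, q_2 = 5*4 + 1 = 21.
  i=3: a_3=2, p_3 = 2*194 + 37 = 425, q_3 = 2*21 + 4 = 46.
  i=4: a_4=8, p_4 = 8*425 + 194 = 3594, q_4 = 8*46 + 21 = 389.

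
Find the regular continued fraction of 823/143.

Run the Euclidean algorithm on 823 and 143; the successive quotients are the partial quotients a_0, a_1, ... (each step inverts the fractional part left over by the previous one):
  823 = 5*143 + 108, so a_0 = 5.
  143 = 1*108 + 35, so a_1 = 1.
  108 = 3*35 + 3, so a_2 = 3.
  35 = 11*3 + 2, so a_3 = 11.
  3 = 1*2 + 1, so a_4 = 1.
  2 = 2*1 + 0, so a_5 = 2.
The remainder reaches 0 after 6 divisions, so the expansion has 6 partial quotients, read off in order.

[5; 1, 3, 11, 1, 2]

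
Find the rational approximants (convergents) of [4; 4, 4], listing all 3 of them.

4/1, 17/4, 72/17

Using the convergent recurrence p_i = a_i*p_{i-1} + p_{i-2}, q_i = a_i*q_{i-1} + q_{i-2} with p_{-2}=0, p_{-1}=1, q_{-2}=1, q_{-1}=0:
  i=0: a_0=4, p_0 = 4*1 + 0 = 4, q_0 = 4*0 + 1 = 1.
  i=1: a_1=4, p_1 = 4*4 + 1 = 17, q_1 = 4*1 + 0 = 4.
  i=2: a_2=4, p_2 = 4*17 + 4 = 72, q_2 = 4*4 + 1 = 17.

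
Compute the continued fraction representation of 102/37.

Run the Euclidean algorithm on 102 and 37; the successive quotients are the partial quotients a_0, a_1, ... (each step inverts the fractional part left over by the previous one):
  102 = 2*37 + 28, so a_0 = 2.
  37 = 1*28 + 9, so a_1 = 1.
  28 = 3*9 + 1, so a_2 = 3.
  9 = 9*1 + 0, so a_3 = 9.
The remainder reaches 0 after 4 divisions, so the expansion has 4 partial quotients, read off in order.

[2; 1, 3, 9]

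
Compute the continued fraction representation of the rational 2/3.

Run the Euclidean algorithm on 2 and 3; the successive quotients are the partial quotients a_0, a_1, ... (each step inverts the fractional part left over by the previous one):
  2 = 0*3 + 2, so a_0 = 0.
  3 = 1*2 + 1, so a_1 = 1.
  2 = 2*1 + 0, so a_2 = 2.
The remainder reaches 0 after 3 divisions, so the expansion has 3 partial quotients, read off in order.

[0; 1, 2]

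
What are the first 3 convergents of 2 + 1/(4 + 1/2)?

Using the convergent recurrence p_i = a_i*p_{i-1} + p_{i-2}, q_i = a_i*q_{i-1} + q_{i-2} with p_{-2}=0, p_{-1}=1, q_{-2}=1, q_{-1}=0:
  i=0: a_0=2, p_0 = 2*1 + 0 = 2, q_0 = 2*0 + 1 = 1.
  i=1: a_1=4, p_1 = 4*2 + 1 = 9, q_1 = 4*1 + 0 = 4.
  i=2: a_2=2, p_2 = 2*9 + 2 = 20, q_2 = 2*4 + 1 = 9.

2/1, 9/4, 20/9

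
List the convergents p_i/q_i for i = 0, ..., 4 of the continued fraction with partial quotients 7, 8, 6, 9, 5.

7/1, 57/8, 349/49, 3198/449, 16339/2294

Using the convergent recurrence p_i = a_i*p_{i-1} + p_{i-2}, q_i = a_i*q_{i-1} + q_{i-2} with p_{-2}=0, p_{-1}=1, q_{-2}=1, q_{-1}=0:
  i=0: a_0=7, p_0 = 7*1 + 0 = 7, q_0 = 7*0 + 1 = 1.
  i=1: a_1=8, p_1 = 8*7 + 1 = 57, q_1 = 8*1 + 0 = 8.
  i=2: a_2=6, p_2 = 6*57 + 7 = 349, q_2 = 6*8 + 1 = 49.
  i=3: a_3=9, p_3 = 9*349 + 57 = 3198, q_3 = 9*49 + 8 = 449.
  i=4: a_4=5, p_4 = 5*3198 + 349 = 16339, q_4 = 5*449 + 49 = 2294.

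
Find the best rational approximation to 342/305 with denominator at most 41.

37/33

Expand x = 342/305 as a continued fraction with the Euclidean algorithm:
  342 = 1*305 + 37, so a_0 = 1.
  305 = 8*37 + 9, so a_1 = 8.
  37 = 4*9 + 1, so a_2 = 4.
  9 = 9*1 + 0, so a_3 = 9.
so x = [1; 8, 4, 9].
Convergents (p_i = a_i*p_{i-1} + p_{i-2}, q_i = a_i*q_{i-1} + q_{i-2} with p_{-2}=0, p_{-1}=1, q_{-2}=1, q_{-1}=0), until the denominator exceeds 41:
  i=0: a_0=1, p_0 = 1*1 + 0 = 1, q_0 = 1*0 + 1 = 1.
  i=1: a_1=8, p_1 = 8*1 + 1 = 9, q_1 = 8*1 + 0 = 8.
  i=2: a_2=4, p_2 = 4*9 + 1 = 37, q_2 = 4*8 + 1 = 33.
  i=3: a_3=9, p_3 = 9*37 + 9 = 342, q_3 = 9*33 + 8 = 305.
q_3 = 305 > 41, so the last convergent with denominator <= 41 is p_2/q_2 = 37/33.
The closest fraction with denominator <= 41 is either p_2/q_2 or the intermediate fraction (k*p_2 + p_1)/(k*q_2 + q_1) with the largest k >= 1 whose denominator stays <= 41; these approach x as k grows, and every other convergent or intermediate fraction in range is farther away.
Largest k: floor((41 - q_1)/q_2) = floor((41 - 8)/33) = 1.
That gives (1*37 + 9)/(1*33 + 8) = 46/41.
Compare the errors: |x - 37/33| = |342*33 - 37*305|/(305*33) = 1/10065, and |x - 46/41| = |342*41 - 46*305|/(305*41) = 8/12505.
Cross-multiplying, 1*12505 = 12505 < 80520 = 8*10065, so 1/10065 is smaller: the convergent 37/33 is closer to x than 46/41.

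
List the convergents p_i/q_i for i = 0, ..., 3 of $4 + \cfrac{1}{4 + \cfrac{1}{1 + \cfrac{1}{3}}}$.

Using the convergent recurrence p_i = a_i*p_{i-1} + p_{i-2}, q_i = a_i*q_{i-1} + q_{i-2} with p_{-2}=0, p_{-1}=1, q_{-2}=1, q_{-1}=0:
  i=0: a_0=4, p_0 = 4*1 + 0 = 4, q_0 = 4*0 + 1 = 1.
  i=1: a_1=4, p_1 = 4*4 + 1 = 17, q_1 = 4*1 + 0 = 4.
  i=2: a_2=1, p_2 = 1*17 + 4 = 21, q_2 = 1*4 + 1 = 5.
  i=3: a_3=3, p_3 = 3*21 + 17 = 80, q_3 = 3*5 + 4 = 19.

4/1, 17/4, 21/5, 80/19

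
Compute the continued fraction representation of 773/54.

[14; 3, 5, 1, 2]

Run the Euclidean algorithm on 773 and 54; the successive quotients are the partial quotients a_0, a_1, ... (each step inverts the fractional part left over by the previous one):
  773 = 14*54 + 17, so a_0 = 14.
  54 = 3*17 + 3, so a_1 = 3.
  17 = 5*3 + 2, so a_2 = 5.
  3 = 1*2 + 1, so a_3 = 1.
  2 = 2*1 + 0, so a_4 = 2.
The remainder reaches 0 after 5 divisions, so the expansion has 5 partial quotients, read off in order.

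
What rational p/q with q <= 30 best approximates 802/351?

Expand x = 802/351 as a continued fraction with the Euclidean algorithm:
  802 = 2*351 + 100, so a_0 = 2.
  351 = 3*100 + 51, so a_1 = 3.
  100 = 1*51 + 49, so a_2 = 1.
  51 = 1*49 + 2, so a_3 = 1.
  49 = 24*2 + 1, so a_4 = 24.
  2 = 2*1 + 0, so a_5 = 2.
so x = [2; 3, 1, 1, 24, 2].
Convergents (p_i = a_i*p_{i-1} + p_{i-2}, q_i = a_i*q_{i-1} + q_{i-2} with p_{-2}=0, p_{-1}=1, q_{-2}=1, q_{-1}=0), until the denominator exceeds 30:
  i=0: a_0=2, p_0 = 2*1 + 0 = 2, q_0 = 2*0 + 1 = 1.
  i=1: a_1=3, p_1 = 3*2 + 1 = 7, q_1 = 3*1 + 0 = 3.
  i=2: a_2=1, p_2 = 1*7 + 2 = 9, q_2 = 1*3 + 1 = 4.
  i=3: a_3=1, p_3 = 1*9 + 7 = 16, q_3 = 1*4 + 3 = 7.
  i=4: a_4=24, p_4 = 24*16 + 9 = 393, q_4 = 24*7 + 4 = 172.
q_4 = 172 > 30, so the last convergent with denominator <= 30 is p_3/q_3 = 16/7.
The closest fraction with denominator <= 30 is either p_3/q_3 or the intermediate fraction (k*p_3 + p_2)/(k*q_3 + q_2) with the largest k >= 1 whose denominator stays <= 30; these approach x as k grows, and every other convergent or intermediate fraction in range is farther away.
Largest k: floor((30 - q_2)/q_3) = floor((30 - 4)/7) = 3.
That gives (3*16 + 9)/(3*7 + 4) = 57/25.
Compare the errors: |x - 16/7| = |802*7 - 16*351|/(351*7) = 2/2457, and |x - 57/25| = |802*25 - 57*351|/(351*25) = 43/8775.
Cross-multiplying, 2*8775 = 17550 < 105651 = 43*2457, so 2/2457 is smaller: the convergent 16/7 is closer to x than 57/25.

16/7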